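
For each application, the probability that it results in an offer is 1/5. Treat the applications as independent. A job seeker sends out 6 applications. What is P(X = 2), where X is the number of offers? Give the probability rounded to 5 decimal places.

0.24576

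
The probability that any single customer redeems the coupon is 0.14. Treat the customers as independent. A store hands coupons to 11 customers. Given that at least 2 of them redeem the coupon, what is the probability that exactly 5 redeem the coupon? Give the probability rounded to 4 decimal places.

0.0214

X ~ Binomial(11, 0.14). Want P(X=5 | X≥2) = P(X=5) / P(X≥2).
P(X=5) = C(11,5)·0.14^5·0.86^6 = 0.010052
P(X≥2) = 1 − 0.190319 − 0.340804 = 0.468876
Ratio = 0.010052 / 0.468876 = 0.021440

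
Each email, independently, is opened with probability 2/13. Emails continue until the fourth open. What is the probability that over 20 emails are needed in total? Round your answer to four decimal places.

0.6290

Needing more than 20 emails ⇔ fewer than 4 successes in the first 20. With X ~ Binomial(20, 0.153846), P(Y > 20) = P(X ≤ 3).
  k=0: C(20,0)·0.153846^0·0.846154^20 = 0.035399
  k=1: C(20,1)·0.153846^1·0.846154^19 = 0.128722
  k=2: C(20,2)·0.153846^2·0.846154^18 = 0.222339
  k=3: C(20,3)·0.153846^3·0.846154^17 = 0.242551
P(X ≤ 3) = 0.629011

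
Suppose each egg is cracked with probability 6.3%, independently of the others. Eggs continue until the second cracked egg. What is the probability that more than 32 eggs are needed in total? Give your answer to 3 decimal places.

Needing more than 32 eggs ⇔ fewer than 2 successes in the first 32. With X ~ Binomial(32, 0.063), P(Y > 32) = P(X ≤ 1).
  k=0: C(32,0)·0.063^0·0.937^32 = 0.12464
  k=1: C(32,1)·0.063^1·0.937^31 = 0.26817
P(X ≤ 1) = 0.39282

0.393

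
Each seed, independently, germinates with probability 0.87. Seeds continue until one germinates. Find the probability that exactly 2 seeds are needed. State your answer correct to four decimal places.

0.1131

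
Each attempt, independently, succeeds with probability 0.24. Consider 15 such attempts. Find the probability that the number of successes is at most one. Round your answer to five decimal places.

0.09351

X ~ Binomial(15, 0.24); P(X ≤ 1) = Σ C(15,k) p^k (1−p)^(15−k) over k:
  k=0: C(15,0)·0.24^0·0.76^15 = 0.0163006
  k=1: C(15,1)·0.24^1·0.76^14 = 0.0772134
Total = 0.0935140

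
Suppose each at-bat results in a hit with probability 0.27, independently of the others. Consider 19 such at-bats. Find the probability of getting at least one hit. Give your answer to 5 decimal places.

P(at least one) = 1 − P(none) = 1 − (1 − 0.27)^19
= 1 − 0.0025301 = 0.9974699

0.99747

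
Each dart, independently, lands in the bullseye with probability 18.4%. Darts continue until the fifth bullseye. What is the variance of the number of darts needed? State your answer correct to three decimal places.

120.510

Y = total darts until the fifth success; negative binomial with r=5, p=0.184.
Var(Y) = r(1−p)/p² = 5·0.816 / 0.184² = 120.51040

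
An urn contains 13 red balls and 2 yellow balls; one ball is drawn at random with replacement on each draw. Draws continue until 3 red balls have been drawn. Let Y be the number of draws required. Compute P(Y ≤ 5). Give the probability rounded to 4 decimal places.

0.9808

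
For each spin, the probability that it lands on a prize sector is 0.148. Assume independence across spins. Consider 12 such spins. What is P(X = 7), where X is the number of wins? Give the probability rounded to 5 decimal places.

0.00055

X ~ Binomial(n=12, p=0.148).
P(X=7) = C(12,7) · p^7 · (1−p)^5
= 792 · 1.5554e-06 · 0.44895 = 0.0005530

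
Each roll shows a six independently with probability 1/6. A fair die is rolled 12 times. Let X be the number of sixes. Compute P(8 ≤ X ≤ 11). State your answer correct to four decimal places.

0.0002

X ~ Binomial(12, 0.166667); P(8 ≤ X ≤ 11) = Σ C(12,k) p^k (1−p)^(12−k) over k:
  k=8: C(12,8)·0.166667^8·0.833333^4 = 0.000142
  k=9: C(12,9)·0.166667^9·0.833333^3 = 0.000013
  k=10: C(12,10)·0.166667^10·0.833333^2 = 0.000001
  k=11: C(12,11)·0.166667^11·0.833333^1 = 0.000000
Total = 0.000156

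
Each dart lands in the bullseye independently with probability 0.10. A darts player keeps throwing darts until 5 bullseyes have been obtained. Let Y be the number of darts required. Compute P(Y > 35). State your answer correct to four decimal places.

0.7307

Needing more than 35 darts ⇔ fewer than 5 successes in the first 35. With X ~ Binomial(35, 0.10), P(Y > 35) = P(X ≤ 4).
  k=0: C(35,0)·0.10^0·0.90^35 = 0.025032
  k=1: C(35,1)·0.10^1·0.90^34 = 0.097345
  k=2: C(35,2)·0.10^2·0.90^33 = 0.183874
  k=3: C(35,3)·0.10^3·0.90^32 = 0.224735
  k=4: C(35,4)·0.10^4·0.90^31 = 0.199764
P(X ≤ 4) = 0.730749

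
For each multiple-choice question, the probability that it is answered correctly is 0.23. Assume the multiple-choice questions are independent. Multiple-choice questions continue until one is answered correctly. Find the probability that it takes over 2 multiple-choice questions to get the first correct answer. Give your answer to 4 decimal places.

0.5929

Y = number of multiple-choice questions to the first success; geometric, p = 0.23.
P(Y > 2) = P(first 2 all fail) = (1−p)^2 = 0.592900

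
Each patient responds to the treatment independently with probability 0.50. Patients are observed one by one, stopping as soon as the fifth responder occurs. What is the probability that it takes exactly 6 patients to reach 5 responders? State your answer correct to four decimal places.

Y = trial on which the fifth success occurs; negative binomial, r=5, p=0.50.
P(Y=6) = C(5,4) · p^5 · (1−p)^1
= 5 · 0.03125 · 0.5 = 0.078125

0.0781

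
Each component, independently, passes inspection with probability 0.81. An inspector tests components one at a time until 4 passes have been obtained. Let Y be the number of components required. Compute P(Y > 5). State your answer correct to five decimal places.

Needing more than 5 components ⇔ fewer than 4 successes in the first 5. With X ~ Binomial(5, 0.81), P(Y > 5) = P(X ≤ 3).
  k=0: C(5,0)·0.81^0·0.19^5 = 0.0002476
  k=1: C(5,1)·0.81^1·0.19^4 = 0.0052780
  k=2: C(5,2)·0.81^2·0.19^3 = 0.0450019
  k=3: C(5,3)·0.81^3·0.19^2 = 0.1918502
P(X ≤ 3) = 0.2423777

0.24238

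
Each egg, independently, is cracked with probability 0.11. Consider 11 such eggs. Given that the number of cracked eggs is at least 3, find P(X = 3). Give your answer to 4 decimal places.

X ~ Binomial(11, 0.11). Want P(X=3 | X≥3) = P(X=3) / P(X≥3).
P(X=3) = C(11,3)·0.11^3·0.89^8 = 0.086453
P(X≥3) = 1 − 0.277517 − 0.377299 − 0.233162 = 0.112022
Ratio = 0.086453 / 0.112022 = 0.771756

0.7718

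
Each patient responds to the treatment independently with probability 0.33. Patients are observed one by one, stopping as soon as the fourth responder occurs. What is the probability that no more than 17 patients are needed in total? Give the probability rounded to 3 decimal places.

0.863

Finishing within 17 patients ⇔ at least 4 successes in the first 17. With X ~ Binomial(17, 0.33), P(Y ≤ 17) = 1 − P(X ≤ 3).
  k=0: C(17,0)·0.33^0·0.67^17 = 0.00110
  k=1: C(17,1)·0.33^1·0.67^16 = 0.00925
  k=2: C(17,2)·0.33^2·0.67^15 = 0.03645
  k=3: C(17,3)·0.33^3·0.67^14 = 0.08976
1 − 0.13657 = 0.86343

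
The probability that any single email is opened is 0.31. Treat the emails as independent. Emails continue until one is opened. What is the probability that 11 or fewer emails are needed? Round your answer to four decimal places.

Y = number of emails to the first success; geometric, p = 0.31.
P(Y ≤ 11) = 1 − (1−p)^11 = 1 − 0.016879 = 0.983121

0.9831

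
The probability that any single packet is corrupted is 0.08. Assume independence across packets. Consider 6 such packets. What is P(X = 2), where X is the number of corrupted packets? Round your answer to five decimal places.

0.06877

X ~ Binomial(n=6, p=0.08).
P(X=2) = C(6,2) · p^2 · (1−p)^4
= 15 · 0.0064 · 0.71639 = 0.0687737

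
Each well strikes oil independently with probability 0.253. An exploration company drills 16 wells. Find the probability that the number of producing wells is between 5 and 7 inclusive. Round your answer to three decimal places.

X ~ Binomial(16, 0.253); P(5 ≤ X ≤ 7) = Σ C(16,k) p^k (1−p)^(16−k) over k:
  k=5: C(16,5)·0.253^5·0.747^11 = 0.18298
  k=6: C(16,6)·0.253^6·0.747^10 = 0.11362
  k=7: C(16,7)·0.253^7·0.747^9 = 0.05497
Total = 0.35158

0.352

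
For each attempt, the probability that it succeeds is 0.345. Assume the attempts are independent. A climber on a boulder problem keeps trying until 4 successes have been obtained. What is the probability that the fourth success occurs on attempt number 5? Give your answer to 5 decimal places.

0.03712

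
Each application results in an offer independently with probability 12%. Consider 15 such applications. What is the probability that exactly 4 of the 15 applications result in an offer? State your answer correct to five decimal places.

0.06937

X ~ Binomial(n=15, p=0.12).
P(X=4) = C(15,4) · p^4 · (1−p)^11
= 1365 · 0.00020736 · 0.24508 = 0.0693693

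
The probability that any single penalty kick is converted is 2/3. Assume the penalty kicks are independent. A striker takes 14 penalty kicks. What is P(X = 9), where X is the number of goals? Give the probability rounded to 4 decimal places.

0.2143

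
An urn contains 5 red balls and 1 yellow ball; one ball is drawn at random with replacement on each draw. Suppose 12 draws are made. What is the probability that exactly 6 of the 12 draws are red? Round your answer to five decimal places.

0.00663

X ~ Binomial(n=12, p=0.833333).
P(X=6) = C(12,6) · p^6 · (1−p)^6
= 924 · 0.3349 · 2.1433e-05 = 0.0066325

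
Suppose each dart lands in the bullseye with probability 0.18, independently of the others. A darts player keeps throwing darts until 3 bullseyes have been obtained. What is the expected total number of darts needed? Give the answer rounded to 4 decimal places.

16.6667

Y = total darts until the third success; negative binomial with r=3, p=0.18.
E[Y] = r / p = 3 / 0.18 = 16.666667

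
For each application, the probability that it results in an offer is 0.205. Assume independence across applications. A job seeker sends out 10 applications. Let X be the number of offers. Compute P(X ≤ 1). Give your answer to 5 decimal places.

X ~ Binomial(10, 0.205); P(X ≤ 1) = Σ C(10,k) p^k (1−p)^(10−k) over k:
  k=0: C(10,0)·0.205^0·0.795^10 = 0.1008489
  k=1: C(10,1)·0.205^1·0.795^9 = 0.2600507
Total = 0.3608996

0.36090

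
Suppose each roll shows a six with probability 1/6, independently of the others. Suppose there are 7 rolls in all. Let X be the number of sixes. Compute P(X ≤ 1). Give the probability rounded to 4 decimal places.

0.6698

X ~ Binomial(7, 0.166667); P(X ≤ 1) = Σ C(7,k) p^k (1−p)^(7−k) over k:
  k=0: C(7,0)·0.166667^0·0.833333^7 = 0.279082
  k=1: C(7,1)·0.166667^1·0.833333^6 = 0.390714
Total = 0.669796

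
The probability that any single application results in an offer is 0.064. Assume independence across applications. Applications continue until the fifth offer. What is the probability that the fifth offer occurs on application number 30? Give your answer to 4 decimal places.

Y = trial on which the fifth success occurs; negative binomial, r=5, p=0.064.
P(Y=30) = C(29,4) · p^5 · (1−p)^25
= 23751 · 1.0737e-06 · 0.19138 = 0.004881

0.0049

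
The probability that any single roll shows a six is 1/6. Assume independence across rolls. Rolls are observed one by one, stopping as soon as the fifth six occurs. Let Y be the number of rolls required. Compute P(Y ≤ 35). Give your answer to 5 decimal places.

Finishing within 35 rolls ⇔ at least 5 successes in the first 35. With X ~ Binomial(35, 0.166667), P(Y ≤ 35) = 1 − P(X ≤ 4).
  k=0: C(35,0)·0.166667^0·0.833333^35 = 0.0016930
  k=1: C(35,1)·0.166667^1·0.833333^34 = 0.0118510
  k=2: C(35,2)·0.166667^2·0.833333^33 = 0.0402933
  k=3: C(35,3)·0.166667^3·0.833333^32 = 0.0886454
  k=4: C(35,4)·0.166667^4·0.833333^31 = 0.1418326
1 − 0.2843153 = 0.7156847

0.71568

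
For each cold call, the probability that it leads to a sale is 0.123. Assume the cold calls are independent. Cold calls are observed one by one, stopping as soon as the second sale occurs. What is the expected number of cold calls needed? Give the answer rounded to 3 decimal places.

16.260

Y = total cold calls until the second success; negative binomial with r=2, p=0.123.
E[Y] = r / p = 2 / 0.123 = 16.26016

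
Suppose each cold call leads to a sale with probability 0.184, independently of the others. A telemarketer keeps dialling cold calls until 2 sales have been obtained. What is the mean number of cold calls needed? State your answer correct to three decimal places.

10.870

Y = total cold calls until the second success; negative binomial with r=2, p=0.184.
E[Y] = r / p = 2 / 0.184 = 10.86957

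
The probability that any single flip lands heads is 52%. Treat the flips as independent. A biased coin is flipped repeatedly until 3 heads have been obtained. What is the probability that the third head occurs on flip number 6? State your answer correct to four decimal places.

0.1555

Y = trial on which the third success occurs; negative binomial, r=3, p=0.52.
P(Y=6) = C(5,2) · p^3 · (1−p)^3
= 10 · 0.14061 · 0.11059 = 0.155501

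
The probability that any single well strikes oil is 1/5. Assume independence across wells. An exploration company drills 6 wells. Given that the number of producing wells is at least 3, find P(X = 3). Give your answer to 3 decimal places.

X ~ Binomial(6, 0.20). Want P(X=3 | X≥3) = P(X=3) / P(X≥3).
P(X=3) = C(6,3)·0.20^3·0.80^3 = 0.08192
P(X≥3) = 1 − 0.26214 − 0.39322 − 0.24576 = 0.09888
Ratio = 0.08192 / 0.09888 = 0.82848

0.828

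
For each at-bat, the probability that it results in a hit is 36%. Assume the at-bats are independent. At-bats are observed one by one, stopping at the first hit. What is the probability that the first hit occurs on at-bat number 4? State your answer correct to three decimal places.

0.094

Geometric (trials to first success), p = 0.36.
P(Y = 4) = (1−p)^3 · p = 0.26214 · 0.36 = 0.09437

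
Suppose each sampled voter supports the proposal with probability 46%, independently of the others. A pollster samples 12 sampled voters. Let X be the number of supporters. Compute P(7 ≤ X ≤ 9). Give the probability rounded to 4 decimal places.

0.2748

X ~ Binomial(12, 0.46); P(7 ≤ X ≤ 9) = Σ C(12,k) p^k (1−p)^(12−k) over k:
  k=7: C(12,7)·0.46^7·0.54^5 = 0.158489
  k=8: C(12,8)·0.46^8·0.54^4 = 0.084381
  k=9: C(12,9)·0.46^9·0.54^3 = 0.031947
Total = 0.274816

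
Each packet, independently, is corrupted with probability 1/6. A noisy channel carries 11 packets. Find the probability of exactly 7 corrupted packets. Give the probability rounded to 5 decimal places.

X ~ Binomial(n=11, p=0.166667).
P(X=7) = C(11,7) · p^7 · (1−p)^4
= 330 · 3.5722e-06 · 0.48225 = 0.0005685

0.00057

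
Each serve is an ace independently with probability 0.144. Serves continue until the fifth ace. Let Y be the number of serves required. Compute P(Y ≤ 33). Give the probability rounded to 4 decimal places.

Finishing within 33 serves ⇔ at least 5 successes in the first 33. With X ~ Binomial(33, 0.144), P(Y ≤ 33) = 1 − P(X ≤ 4).
  k=0: C(33,0)·0.144^0·0.856^33 = 0.005911
  k=1: C(33,1)·0.144^1·0.856^32 = 0.032812
  k=2: C(33,2)·0.144^2·0.856^31 = 0.088317
  k=3: C(33,3)·0.144^3·0.856^30 = 0.153523
  k=4: C(33,4)·0.144^4·0.856^29 = 0.193698
1 − 0.474262 = 0.525738

0.5257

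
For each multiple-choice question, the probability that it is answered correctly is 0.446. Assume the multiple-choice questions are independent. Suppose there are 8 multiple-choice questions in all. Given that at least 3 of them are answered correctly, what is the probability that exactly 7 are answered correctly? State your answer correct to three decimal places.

0.020

X ~ Binomial(8, 0.446). Want P(X=7 | X≥3) = P(X=7) / P(X≥3).
P(X=7) = C(8,7)·0.446^7·0.554^1 = 0.01556
P(X≥3) = 1 − 0.00887 − 0.05715 − 0.16102 = 0.77296
Ratio = 0.01556 / 0.77296 = 0.02013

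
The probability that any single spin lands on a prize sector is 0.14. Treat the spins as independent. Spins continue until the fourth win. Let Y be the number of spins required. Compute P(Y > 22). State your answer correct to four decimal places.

Needing more than 22 spins ⇔ fewer than 4 successes in the first 22. With X ~ Binomial(22, 0.14), P(Y > 22) = P(X ≤ 3).
  k=0: C(22,0)·0.14^0·0.86^22 = 0.036221
  k=1: C(22,1)·0.14^1·0.86^21 = 0.129723
  k=2: C(22,2)·0.14^2·0.86^20 = 0.221736
  k=3: C(22,3)·0.14^3·0.86^19 = 0.240644
P(X ≤ 3) = 0.628325

0.6283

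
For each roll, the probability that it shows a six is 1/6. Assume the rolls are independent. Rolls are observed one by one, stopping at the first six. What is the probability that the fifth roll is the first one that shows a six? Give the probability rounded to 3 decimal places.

0.080

Geometric (trials to first success), p = 0.166667.
P(Y = 5) = (1−p)^4 · p = 0.48225 · 0.166667 = 0.08038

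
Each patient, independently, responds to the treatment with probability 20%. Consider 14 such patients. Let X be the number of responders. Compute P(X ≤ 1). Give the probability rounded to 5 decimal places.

X ~ Binomial(14, 0.20); P(X ≤ 1) = Σ C(14,k) p^k (1−p)^(14−k) over k:
  k=0: C(14,0)·0.20^0·0.80^14 = 0.0439805
  k=1: C(14,1)·0.20^1·0.80^13 = 0.1539316
Total = 0.1979121

0.19791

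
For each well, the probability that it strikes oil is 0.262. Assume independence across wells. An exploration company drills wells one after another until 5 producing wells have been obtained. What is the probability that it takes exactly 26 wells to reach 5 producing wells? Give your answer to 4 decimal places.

Y = trial on which the fifth success occurs; negative binomial, r=5, p=0.262.
P(Y=26) = C(25,4) · p^5 · (1−p)^21
= 12650 · 0.0012345 · 0.0016951 = 0.026472

0.0265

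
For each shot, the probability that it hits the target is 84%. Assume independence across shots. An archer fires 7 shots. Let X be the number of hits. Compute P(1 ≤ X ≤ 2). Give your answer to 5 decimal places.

X ~ Binomial(7, 0.84); P(1 ≤ X ≤ 2) = Σ C(7,k) p^k (1−p)^(7−k) over k:
  k=1: C(7,1)·0.84^1·0.16^6 = 0.0000987
  k=2: C(7,2)·0.84^2·0.16^5 = 0.0015537
Total = 0.0016524

0.00165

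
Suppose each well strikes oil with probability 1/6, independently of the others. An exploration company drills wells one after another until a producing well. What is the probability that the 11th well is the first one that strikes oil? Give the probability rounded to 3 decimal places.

Geometric (trials to first success), p = 0.166667.
P(Y = 11) = (1−p)^10 · p = 0.16151 · 0.166667 = 0.02692

0.027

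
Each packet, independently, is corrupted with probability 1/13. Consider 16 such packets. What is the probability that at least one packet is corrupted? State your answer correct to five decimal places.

0.72215

P(at least one) = 1 − P(none) = 1 − (1 − 0.076923)^16
= 1 − 0.2778474 = 0.7221526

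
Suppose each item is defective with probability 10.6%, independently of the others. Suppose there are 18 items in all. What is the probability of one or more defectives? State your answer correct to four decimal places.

P(at least one) = 1 − P(none) = 1 − (1 − 0.106)^18
= 1 − 0.133069 = 0.866931

0.8669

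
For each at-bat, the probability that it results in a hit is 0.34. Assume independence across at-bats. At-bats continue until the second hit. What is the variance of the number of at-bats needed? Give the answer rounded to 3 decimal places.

11.419

Y = total at-bats until the second success; negative binomial with r=2, p=0.34.
Var(Y) = r(1−p)/p² = 2·0.66 / 0.34² = 11.41869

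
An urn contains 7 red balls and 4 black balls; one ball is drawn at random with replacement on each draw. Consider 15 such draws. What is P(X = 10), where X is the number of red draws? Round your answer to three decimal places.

X ~ Binomial(n=15, p=0.636364).
P(X=10) = C(15,10) · p^10 · (1−p)^5
= 3003 · 0.010891 · 0.0063582 = 0.20794

0.208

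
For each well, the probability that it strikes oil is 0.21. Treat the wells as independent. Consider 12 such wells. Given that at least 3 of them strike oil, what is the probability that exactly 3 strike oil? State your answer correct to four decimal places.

X ~ Binomial(12, 0.21). Want P(X=3 | X≥3) = P(X=3) / P(X≥3).
P(X=3) = C(12,3)·0.21^3·0.79^9 = 0.244188
P(X≥3) = 1 − 0.059092 − 0.188494 − 0.275584 = 0.476830
Ratio = 0.244188 / 0.476830 = 0.512107

0.5121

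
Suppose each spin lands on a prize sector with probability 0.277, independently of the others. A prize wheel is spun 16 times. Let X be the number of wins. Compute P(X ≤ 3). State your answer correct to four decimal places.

X ~ Binomial(16, 0.277); P(X ≤ 3) = Σ C(16,k) p^k (1−p)^(16−k) over k:
  k=0: C(16,0)·0.277^0·0.723^16 = 0.005575
  k=1: C(16,1)·0.277^1·0.723^15 = 0.034172
  k=2: C(16,2)·0.277^2·0.723^14 = 0.098192
  k=3: C(16,3)·0.277^3·0.723^13 = 0.175560
Total = 0.313499

0.3135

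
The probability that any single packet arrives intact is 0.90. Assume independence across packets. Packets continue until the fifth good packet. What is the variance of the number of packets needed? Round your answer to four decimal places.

0.6173

Y = total packets until the fifth success; negative binomial with r=5, p=0.90.
Var(Y) = r(1−p)/p² = 5·0.10 / 0.90² = 0.617284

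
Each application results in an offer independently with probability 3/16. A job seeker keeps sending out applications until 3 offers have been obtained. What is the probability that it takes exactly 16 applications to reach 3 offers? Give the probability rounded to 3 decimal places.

Y = trial on which the third success occurs; negative binomial, r=3, p=0.1875.
P(Y=16) = C(15,2) · p^3 · (1−p)^13
= 105 · 0.0065918 · 0.067252 = 0.04655

0.047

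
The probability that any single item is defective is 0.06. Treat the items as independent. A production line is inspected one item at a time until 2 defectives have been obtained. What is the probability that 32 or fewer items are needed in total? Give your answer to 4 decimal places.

0.5799

Finishing within 32 items ⇔ at least 2 successes in the first 32. With X ~ Binomial(32, 0.06), P(Y ≤ 32) = 1 − P(X ≤ 1).
  k=0: C(32,0)·0.06^0·0.94^32 = 0.138067
  k=1: C(32,1)·0.06^1·0.94^31 = 0.282010
1 − 0.420078 = 0.579922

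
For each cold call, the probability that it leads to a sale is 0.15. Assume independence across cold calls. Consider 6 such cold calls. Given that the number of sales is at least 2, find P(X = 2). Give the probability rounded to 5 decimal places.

0.78821

X ~ Binomial(6, 0.15). Want P(X=2 | X≥2) = P(X=2) / P(X≥2).
P(X=2) = C(6,2)·0.15^2·0.85^4 = 0.1761771
P(X≥2) = 1 − 0.3771495 − 0.3993348 = 0.2235157
Ratio = 0.1761771 / 0.2235157 = 0.7882091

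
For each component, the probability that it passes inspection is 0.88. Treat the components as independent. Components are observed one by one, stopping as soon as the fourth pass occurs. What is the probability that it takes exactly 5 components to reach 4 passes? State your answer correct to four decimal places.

0.2879

Y = trial on which the fourth success occurs; negative binomial, r=4, p=0.88.
P(Y=5) = C(4,3) · p^4 · (1−p)^1
= 4 · 0.5997 · 0.12 = 0.287854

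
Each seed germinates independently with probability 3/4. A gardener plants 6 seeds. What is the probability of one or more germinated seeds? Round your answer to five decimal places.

0.99976

P(at least one) = 1 − P(none) = 1 − (1 − 0.75)^6
= 1 − 0.0002441 = 0.9997559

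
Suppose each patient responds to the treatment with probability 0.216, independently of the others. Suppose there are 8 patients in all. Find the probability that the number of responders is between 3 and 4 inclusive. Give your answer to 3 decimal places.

X ~ Binomial(8, 0.216); P(3 ≤ X ≤ 4) = Σ C(8,k) p^k (1−p)^(8−k) over k:
  k=3: C(8,3)·0.216^3·0.784^5 = 0.16716
  k=4: C(8,4)·0.216^4·0.784^4 = 0.05757
Total = 0.22473

0.225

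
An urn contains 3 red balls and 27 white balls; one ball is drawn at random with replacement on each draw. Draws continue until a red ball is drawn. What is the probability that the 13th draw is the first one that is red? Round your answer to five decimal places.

0.02824

Geometric (trials to first success), p = 0.10.
P(Y = 13) = (1−p)^12 · p = 0.28243 · 0.10 = 0.0282430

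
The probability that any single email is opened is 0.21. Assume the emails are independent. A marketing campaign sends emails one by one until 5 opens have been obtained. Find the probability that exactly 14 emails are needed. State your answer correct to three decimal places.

0.035

Y = trial on which the fifth success occurs; negative binomial, r=5, p=0.21.
P(Y=14) = C(13,4) · p^5 · (1−p)^9
= 715 · 0.00040841 · 0.11985 = 0.03500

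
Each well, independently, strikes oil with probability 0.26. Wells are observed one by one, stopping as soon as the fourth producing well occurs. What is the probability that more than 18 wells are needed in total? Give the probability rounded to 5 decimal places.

0.27276

Needing more than 18 wells ⇔ fewer than 4 successes in the first 18. With X ~ Binomial(18, 0.26), P(Y > 18) = P(X ≤ 3).
  k=0: C(18,0)·0.26^0·0.74^18 = 0.0044276
  k=1: C(18,1)·0.26^1·0.74^17 = 0.0280017
  k=2: C(18,2)·0.26^2·0.74^16 = 0.0836268
  k=3: C(18,3)·0.26^3·0.74^15 = 0.1567061
P(X ≤ 3) = 0.2727623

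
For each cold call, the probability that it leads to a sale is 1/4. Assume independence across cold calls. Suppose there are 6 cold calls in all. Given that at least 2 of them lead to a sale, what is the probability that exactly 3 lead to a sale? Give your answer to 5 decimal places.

X ~ Binomial(6, 0.25). Want P(X=3 | X≥2) = P(X=3) / P(X≥2).
P(X=3) = C(6,3)·0.25^3·0.75^3 = 0.1318359
P(X≥2) = 1 − 0.1779785 − 0.3559570 = 0.4660645
Ratio = 0.1318359 / 0.4660645 = 0.2828706

0.28287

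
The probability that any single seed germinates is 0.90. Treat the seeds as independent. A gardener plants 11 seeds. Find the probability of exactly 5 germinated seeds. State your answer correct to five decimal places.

X ~ Binomial(n=11, p=0.90).
P(X=5) = C(11,5) · p^5 · (1−p)^6
= 462 · 0.59049 · 1e-06 = 0.0002728

0.00027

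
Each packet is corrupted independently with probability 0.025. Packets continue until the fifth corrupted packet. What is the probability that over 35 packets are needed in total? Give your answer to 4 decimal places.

Needing more than 35 packets ⇔ fewer than 5 successes in the first 35. With X ~ Binomial(35, 0.025), P(Y > 35) = P(X ≤ 4).
  k=0: C(35,0)·0.025^0·0.975^35 = 0.412251
  k=1: C(35,1)·0.025^1·0.975^34 = 0.369969
  k=2: C(35,2)·0.025^2·0.975^33 = 0.161268
  k=3: C(35,3)·0.025^3·0.975^32 = 0.045486
  k=4: C(35,4)·0.025^4·0.975^31 = 0.009330
P(X ≤ 4) = 0.998304

0.9983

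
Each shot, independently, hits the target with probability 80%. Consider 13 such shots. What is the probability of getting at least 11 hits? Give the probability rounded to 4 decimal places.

X ~ Binomial(13, 0.80); P(X ≥ 11) = Σ C(13,k) p^k (1−p)^(13−k) over k:
  k=11: C(13,11)·0.80^11·0.20^2 = 0.268006
  k=12: C(13,12)·0.80^12·0.20^1 = 0.178671
  k=13: C(13,13)·0.80^13·0.20^0 = 0.054976
Total = 0.501652

0.5017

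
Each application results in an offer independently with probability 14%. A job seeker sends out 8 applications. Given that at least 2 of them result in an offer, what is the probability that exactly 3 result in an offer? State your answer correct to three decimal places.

0.232

X ~ Binomial(8, 0.14). Want P(X=3 | X≥2) = P(X=3) / P(X≥2).
P(X=3) = C(8,3)·0.14^3·0.86^5 = 0.07229
P(X≥2) = 1 − 0.29922 − 0.38968 = 0.31110
Ratio = 0.07229 / 0.31110 = 0.23236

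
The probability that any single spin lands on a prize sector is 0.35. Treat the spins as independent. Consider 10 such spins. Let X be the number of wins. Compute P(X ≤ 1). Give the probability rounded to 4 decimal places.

0.0860

X ~ Binomial(10, 0.35); P(X ≤ 1) = Σ C(10,k) p^k (1−p)^(10−k) over k:
  k=0: C(10,0)·0.35^0·0.65^10 = 0.013463
  k=1: C(10,1)·0.35^1·0.65^9 = 0.072492
Total = 0.085954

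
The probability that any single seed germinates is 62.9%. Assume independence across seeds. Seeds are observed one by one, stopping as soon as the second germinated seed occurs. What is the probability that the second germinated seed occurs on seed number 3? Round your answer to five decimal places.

Y = trial on which the second success occurs; negative binomial, r=2, p=0.629.
P(Y=3) = C(2,1) · p^2 · (1−p)^1
= 2 · 0.39564 · 0.371 = 0.2935656

0.29357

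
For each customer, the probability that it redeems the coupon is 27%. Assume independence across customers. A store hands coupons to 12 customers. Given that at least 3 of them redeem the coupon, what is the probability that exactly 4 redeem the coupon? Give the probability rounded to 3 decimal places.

X ~ Binomial(12, 0.27). Want P(X=4 | X≥3) = P(X=4) / P(X≥3).
P(X=4) = C(12,4)·0.27^4·0.73^8 = 0.21215
P(X≥3) = 1 − 0.02290 − 0.10165 − 0.20678 = 0.66867
Ratio = 0.21215 / 0.66867 = 0.31727

0.317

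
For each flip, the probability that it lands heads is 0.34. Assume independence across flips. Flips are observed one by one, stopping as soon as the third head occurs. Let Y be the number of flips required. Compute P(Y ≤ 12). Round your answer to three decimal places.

Finishing within 12 flips ⇔ at least 3 successes in the first 12. With X ~ Binomial(12, 0.34), P(Y ≤ 12) = 1 − P(X ≤ 2).
  k=0: C(12,0)·0.34^0·0.66^12 = 0.00683
  k=1: C(12,1)·0.34^1·0.66^11 = 0.04223
  k=2: C(12,2)·0.34^2·0.66^10 = 0.11966
1 − 0.16872 = 0.83128

0.831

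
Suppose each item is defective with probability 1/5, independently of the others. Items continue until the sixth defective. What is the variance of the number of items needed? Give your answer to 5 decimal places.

120.00000

Y = total items until the sixth success; negative binomial with r=6, p=0.20.
Var(Y) = r(1−p)/p² = 6·0.80 / 0.20² = 120.0000000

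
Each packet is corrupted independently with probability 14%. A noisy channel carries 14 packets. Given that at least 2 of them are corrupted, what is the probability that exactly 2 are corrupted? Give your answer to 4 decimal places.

0.4841

X ~ Binomial(14, 0.14). Want P(X=2 | X≥2) = P(X=2) / P(X≥2).
P(X=2) = C(14,2)·0.14^2·0.86^12 = 0.291930
P(X≥2) = 1 − 0.121054 − 0.275890 = 0.603056
Ratio = 0.291930 / 0.603056 = 0.484084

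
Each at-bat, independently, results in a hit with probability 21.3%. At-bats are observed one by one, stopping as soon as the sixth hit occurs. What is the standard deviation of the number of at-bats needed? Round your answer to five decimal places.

Y = total at-bats until the sixth success; negative binomial with r=6, p=0.213.
SD(Y) = √[r(1−p)/p²] = √(104.0798783) = 10.2019546

10.20195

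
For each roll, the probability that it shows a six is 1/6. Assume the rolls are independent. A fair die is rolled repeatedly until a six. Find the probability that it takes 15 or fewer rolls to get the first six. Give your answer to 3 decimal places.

Y = number of rolls to the first success; geometric, p = 0.166667.
P(Y ≤ 15) = 1 − (1−p)^15 = 1 − 0.06491 = 0.93509

0.935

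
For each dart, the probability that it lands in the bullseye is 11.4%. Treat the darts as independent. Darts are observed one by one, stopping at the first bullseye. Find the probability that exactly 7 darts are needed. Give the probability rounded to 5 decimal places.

0.05515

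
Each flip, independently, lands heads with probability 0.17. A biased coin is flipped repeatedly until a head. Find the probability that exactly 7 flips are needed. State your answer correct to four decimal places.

0.0556

Geometric (trials to first success), p = 0.17.
P(Y = 7) = (1−p)^6 · p = 0.32694 · 0.17 = 0.055580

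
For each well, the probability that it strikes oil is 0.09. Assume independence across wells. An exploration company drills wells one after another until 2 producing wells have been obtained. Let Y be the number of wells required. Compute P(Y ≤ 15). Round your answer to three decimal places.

Finishing within 15 wells ⇔ at least 2 successes in the first 15. With X ~ Binomial(15, 0.09), P(Y ≤ 15) = 1 − P(X ≤ 1).
  k=0: C(15,0)·0.09^0·0.91^15 = 0.24301
  k=1: C(15,1)·0.09^1·0.91^14 = 0.36051
1 − 0.60351 = 0.39649

0.396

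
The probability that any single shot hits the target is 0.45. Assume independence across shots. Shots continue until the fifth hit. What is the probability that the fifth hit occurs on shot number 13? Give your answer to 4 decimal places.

Y = trial on which the fifth success occurs; negative binomial, r=5, p=0.45.
P(Y=13) = C(12,4) · p^5 · (1−p)^8
= 495 · 0.018453 · 0.0083734 = 0.076484

0.0765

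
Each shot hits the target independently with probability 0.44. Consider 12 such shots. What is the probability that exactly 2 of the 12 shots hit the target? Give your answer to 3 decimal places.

0.039

X ~ Binomial(n=12, p=0.44).
P(X=2) = C(12,2) · p^2 · (1−p)^10
= 66 · 0.1936 · 0.0030331 = 0.03876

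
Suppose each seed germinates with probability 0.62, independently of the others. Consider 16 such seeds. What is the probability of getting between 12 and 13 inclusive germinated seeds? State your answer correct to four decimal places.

X ~ Binomial(16, 0.62); P(12 ≤ X ≤ 13) = Σ C(16,k) p^k (1−p)^(16−k) over k:
  k=12: C(16,12)·0.62^12·0.38^4 = 0.122435
  k=13: C(16,13)·0.62^13·0.38^3 = 0.061465
Total = 0.183901

0.1839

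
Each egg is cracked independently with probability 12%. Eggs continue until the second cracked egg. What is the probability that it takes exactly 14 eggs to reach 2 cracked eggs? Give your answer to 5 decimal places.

Y = trial on which the second success occurs; negative binomial, r=2, p=0.12.
P(Y=14) = C(13,1) · p^2 · (1−p)^12
= 13 · 0.0144 · 0.21567 = 0.0403736

0.04037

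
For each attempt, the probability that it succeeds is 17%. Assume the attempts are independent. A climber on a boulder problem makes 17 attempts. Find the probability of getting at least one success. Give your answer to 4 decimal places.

P(at least one) = 1 − P(none) = 1 − (1 − 0.17)^17
= 1 − 0.042104 = 0.957896

0.9579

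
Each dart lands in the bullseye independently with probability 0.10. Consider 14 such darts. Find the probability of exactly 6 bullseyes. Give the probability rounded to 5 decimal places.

X ~ Binomial(n=14, p=0.10).
P(X=6) = C(14,6) · p^6 · (1−p)^8
= 3003 · 1e-06 · 0.43047 = 0.0012927

0.00129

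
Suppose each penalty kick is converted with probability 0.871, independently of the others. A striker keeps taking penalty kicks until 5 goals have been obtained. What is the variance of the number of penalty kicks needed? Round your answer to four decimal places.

Y = total penalty kicks until the fifth success; negative binomial with r=5, p=0.871.
Var(Y) = r(1−p)/p² = 5·0.129 / 0.871² = 0.850205

0.8502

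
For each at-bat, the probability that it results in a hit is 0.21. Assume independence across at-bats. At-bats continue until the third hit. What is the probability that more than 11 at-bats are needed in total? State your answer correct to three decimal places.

Needing more than 11 at-bats ⇔ fewer than 3 successes in the first 11. With X ~ Binomial(11, 0.21), P(Y > 11) = P(X ≤ 2).
  k=0: C(11,0)·0.21^0·0.79^11 = 0.07480
  k=1: C(11,1)·0.21^1·0.79^10 = 0.21872
  k=2: C(11,2)·0.21^2·0.79^9 = 0.29070
P(X ≤ 2) = 0.58422

0.584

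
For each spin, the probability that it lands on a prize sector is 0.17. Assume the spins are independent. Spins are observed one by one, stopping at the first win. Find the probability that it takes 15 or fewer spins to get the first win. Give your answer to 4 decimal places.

Y = number of spins to the first success; geometric, p = 0.17.
P(Y ≤ 15) = 1 − (1−p)^15 = 1 − 0.061118 = 0.938882

0.9389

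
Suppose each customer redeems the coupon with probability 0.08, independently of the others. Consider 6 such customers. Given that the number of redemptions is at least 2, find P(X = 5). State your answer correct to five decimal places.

0.00023

X ~ Binomial(6, 0.08). Want P(X=5 | X≥2) = P(X=5) / P(X≥2).
P(X=5) = C(6,5)·0.08^5·0.92^1 = 0.0000181
P(X≥2) = 1 − 0.6063550 − 0.3163591 = 0.0772859
Ratio = 0.0000181 / 0.0772859 = 0.0002340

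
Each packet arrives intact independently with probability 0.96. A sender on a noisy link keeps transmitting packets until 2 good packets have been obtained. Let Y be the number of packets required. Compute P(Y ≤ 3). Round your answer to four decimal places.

Finishing within 3 packets ⇔ at least 2 successes in the first 3. With X ~ Binomial(3, 0.96), P(Y ≤ 3) = 1 − P(X ≤ 1).
  k=0: C(3,0)·0.96^0·0.04^3 = 0.000064
  k=1: C(3,1)·0.96^1·0.04^2 = 0.004608
1 − 0.004672 = 0.995328

0.9953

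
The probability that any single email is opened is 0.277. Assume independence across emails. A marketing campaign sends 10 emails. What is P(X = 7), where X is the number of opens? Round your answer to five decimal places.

0.00567

X ~ Binomial(n=10, p=0.277).
P(X=7) = C(10,7) · p^7 · (1−p)^3
= 120 · 0.00012513 · 0.37793 = 0.0056749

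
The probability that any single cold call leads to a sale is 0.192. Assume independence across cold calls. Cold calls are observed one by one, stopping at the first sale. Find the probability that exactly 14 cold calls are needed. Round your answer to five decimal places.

0.01201

Geometric (trials to first success), p = 0.192.
P(Y = 14) = (1−p)^13 · p = 0.062567 · 0.192 = 0.0120129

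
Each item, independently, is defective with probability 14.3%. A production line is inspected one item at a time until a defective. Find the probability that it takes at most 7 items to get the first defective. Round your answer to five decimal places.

0.66048

Y = number of items to the first success; geometric, p = 0.143.
P(Y ≤ 7) = 1 − (1−p)^7 = 1 − 0.3395203 = 0.6604797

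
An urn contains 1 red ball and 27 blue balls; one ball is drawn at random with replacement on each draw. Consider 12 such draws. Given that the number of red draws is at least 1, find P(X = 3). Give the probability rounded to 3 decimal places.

X ~ Binomial(12, 0.035714). Want P(X=3 | X≥1) = P(X=3) / P(X≥1).
P(X=3) = C(12,3)·0.035714^3·0.964286^9 = 0.00722
P(X≥1) = 1 − 0.64635 = 0.35365
Ratio = 0.00722 / 0.35365 = 0.02043

0.020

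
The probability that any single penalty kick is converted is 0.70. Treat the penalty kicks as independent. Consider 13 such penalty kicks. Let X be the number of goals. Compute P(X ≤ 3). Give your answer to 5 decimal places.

X ~ Binomial(13, 0.70); P(X ≤ 3) = Σ C(13,k) p^k (1−p)^(13−k) over k:
  k=0: C(13,0)·0.70^0·0.30^13 = 0.0000002
  k=1: C(13,1)·0.70^1·0.30^12 = 0.0000048
  k=2: C(13,2)·0.70^2·0.30^11 = 0.0000677
  k=3: C(13,3)·0.70^3·0.30^10 = 0.0005793
Total = 0.0006520

0.00065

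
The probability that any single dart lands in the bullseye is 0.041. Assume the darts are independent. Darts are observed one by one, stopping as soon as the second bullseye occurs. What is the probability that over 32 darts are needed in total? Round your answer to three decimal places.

0.620

Needing more than 32 darts ⇔ fewer than 2 successes in the first 32. With X ~ Binomial(32, 0.041), P(Y > 32) = P(X ≤ 1).
  k=0: C(32,0)·0.041^0·0.959^32 = 0.26194
  k=1: C(32,1)·0.041^1·0.959^31 = 0.35835
P(X ≤ 1) = 0.62029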